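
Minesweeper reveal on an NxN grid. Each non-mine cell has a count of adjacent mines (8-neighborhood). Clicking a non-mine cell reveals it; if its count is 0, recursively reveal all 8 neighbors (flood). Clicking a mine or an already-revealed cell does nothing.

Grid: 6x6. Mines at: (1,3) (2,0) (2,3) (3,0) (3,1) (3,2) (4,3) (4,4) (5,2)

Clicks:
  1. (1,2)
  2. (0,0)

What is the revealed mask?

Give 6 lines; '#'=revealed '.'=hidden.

Click 1 (1,2) count=2: revealed 1 new [(1,2)] -> total=1
Click 2 (0,0) count=0: revealed 5 new [(0,0) (0,1) (0,2) (1,0) (1,1)] -> total=6

Answer: ###...
###...
......
......
......
......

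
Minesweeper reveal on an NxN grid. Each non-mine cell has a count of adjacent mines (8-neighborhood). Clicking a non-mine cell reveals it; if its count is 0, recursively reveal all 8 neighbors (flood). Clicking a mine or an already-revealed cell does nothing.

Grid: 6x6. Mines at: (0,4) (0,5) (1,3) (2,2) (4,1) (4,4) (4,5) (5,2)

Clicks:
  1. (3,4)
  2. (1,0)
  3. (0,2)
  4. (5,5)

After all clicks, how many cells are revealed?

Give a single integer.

Click 1 (3,4) count=2: revealed 1 new [(3,4)] -> total=1
Click 2 (1,0) count=0: revealed 10 new [(0,0) (0,1) (0,2) (1,0) (1,1) (1,2) (2,0) (2,1) (3,0) (3,1)] -> total=11
Click 3 (0,2) count=1: revealed 0 new [(none)] -> total=11
Click 4 (5,5) count=2: revealed 1 new [(5,5)] -> total=12

Answer: 12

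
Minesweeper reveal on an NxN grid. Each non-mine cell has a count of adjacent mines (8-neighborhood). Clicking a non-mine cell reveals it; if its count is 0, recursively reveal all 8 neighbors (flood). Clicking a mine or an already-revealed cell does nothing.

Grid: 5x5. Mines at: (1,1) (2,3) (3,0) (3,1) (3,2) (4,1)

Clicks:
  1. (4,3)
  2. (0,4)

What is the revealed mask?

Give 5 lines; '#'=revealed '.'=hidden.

Click 1 (4,3) count=1: revealed 1 new [(4,3)] -> total=1
Click 2 (0,4) count=0: revealed 6 new [(0,2) (0,3) (0,4) (1,2) (1,3) (1,4)] -> total=7

Answer: ..###
..###
.....
.....
...#.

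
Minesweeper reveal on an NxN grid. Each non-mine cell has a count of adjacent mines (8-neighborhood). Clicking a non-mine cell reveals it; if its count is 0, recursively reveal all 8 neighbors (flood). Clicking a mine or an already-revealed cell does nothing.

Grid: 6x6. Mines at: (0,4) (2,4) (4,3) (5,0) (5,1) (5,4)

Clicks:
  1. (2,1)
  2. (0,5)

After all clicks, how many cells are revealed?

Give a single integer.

Answer: 20

Derivation:
Click 1 (2,1) count=0: revealed 19 new [(0,0) (0,1) (0,2) (0,3) (1,0) (1,1) (1,2) (1,3) (2,0) (2,1) (2,2) (2,3) (3,0) (3,1) (3,2) (3,3) (4,0) (4,1) (4,2)] -> total=19
Click 2 (0,5) count=1: revealed 1 new [(0,5)] -> total=20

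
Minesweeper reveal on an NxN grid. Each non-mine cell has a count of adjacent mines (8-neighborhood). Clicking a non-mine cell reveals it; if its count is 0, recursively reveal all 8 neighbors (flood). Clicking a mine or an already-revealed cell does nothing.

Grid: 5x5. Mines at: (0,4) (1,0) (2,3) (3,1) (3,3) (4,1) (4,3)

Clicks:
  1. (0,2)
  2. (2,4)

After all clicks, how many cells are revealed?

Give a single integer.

Answer: 7

Derivation:
Click 1 (0,2) count=0: revealed 6 new [(0,1) (0,2) (0,3) (1,1) (1,2) (1,3)] -> total=6
Click 2 (2,4) count=2: revealed 1 new [(2,4)] -> total=7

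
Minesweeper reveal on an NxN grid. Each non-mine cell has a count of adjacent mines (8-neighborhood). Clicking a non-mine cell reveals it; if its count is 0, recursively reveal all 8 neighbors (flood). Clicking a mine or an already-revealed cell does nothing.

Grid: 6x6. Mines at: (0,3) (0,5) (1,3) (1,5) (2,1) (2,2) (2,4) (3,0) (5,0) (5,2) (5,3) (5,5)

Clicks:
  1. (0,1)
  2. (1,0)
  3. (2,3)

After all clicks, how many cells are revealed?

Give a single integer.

Answer: 7

Derivation:
Click 1 (0,1) count=0: revealed 6 new [(0,0) (0,1) (0,2) (1,0) (1,1) (1,2)] -> total=6
Click 2 (1,0) count=1: revealed 0 new [(none)] -> total=6
Click 3 (2,3) count=3: revealed 1 new [(2,3)] -> total=7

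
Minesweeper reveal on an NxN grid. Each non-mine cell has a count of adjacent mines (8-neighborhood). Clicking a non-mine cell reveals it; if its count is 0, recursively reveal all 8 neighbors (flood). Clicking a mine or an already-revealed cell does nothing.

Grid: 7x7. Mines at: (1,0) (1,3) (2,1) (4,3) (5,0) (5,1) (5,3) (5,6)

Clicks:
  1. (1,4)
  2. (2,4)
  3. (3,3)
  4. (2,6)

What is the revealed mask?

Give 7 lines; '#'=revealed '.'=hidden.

Click 1 (1,4) count=1: revealed 1 new [(1,4)] -> total=1
Click 2 (2,4) count=1: revealed 1 new [(2,4)] -> total=2
Click 3 (3,3) count=1: revealed 1 new [(3,3)] -> total=3
Click 4 (2,6) count=0: revealed 13 new [(0,4) (0,5) (0,6) (1,5) (1,6) (2,5) (2,6) (3,4) (3,5) (3,6) (4,4) (4,5) (4,6)] -> total=16

Answer: ....###
....###
....###
...####
....###
.......
.......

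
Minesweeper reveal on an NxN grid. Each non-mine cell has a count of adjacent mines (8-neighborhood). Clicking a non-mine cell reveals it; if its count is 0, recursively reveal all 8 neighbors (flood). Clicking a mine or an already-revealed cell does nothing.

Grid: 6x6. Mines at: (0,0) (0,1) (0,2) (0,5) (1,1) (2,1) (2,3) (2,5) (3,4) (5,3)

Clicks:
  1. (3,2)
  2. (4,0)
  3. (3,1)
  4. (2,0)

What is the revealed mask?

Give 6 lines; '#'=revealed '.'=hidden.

Answer: ......
......
#.....
###...
###...
###...

Derivation:
Click 1 (3,2) count=2: revealed 1 new [(3,2)] -> total=1
Click 2 (4,0) count=0: revealed 8 new [(3,0) (3,1) (4,0) (4,1) (4,2) (5,0) (5,1) (5,2)] -> total=9
Click 3 (3,1) count=1: revealed 0 new [(none)] -> total=9
Click 4 (2,0) count=2: revealed 1 new [(2,0)] -> total=10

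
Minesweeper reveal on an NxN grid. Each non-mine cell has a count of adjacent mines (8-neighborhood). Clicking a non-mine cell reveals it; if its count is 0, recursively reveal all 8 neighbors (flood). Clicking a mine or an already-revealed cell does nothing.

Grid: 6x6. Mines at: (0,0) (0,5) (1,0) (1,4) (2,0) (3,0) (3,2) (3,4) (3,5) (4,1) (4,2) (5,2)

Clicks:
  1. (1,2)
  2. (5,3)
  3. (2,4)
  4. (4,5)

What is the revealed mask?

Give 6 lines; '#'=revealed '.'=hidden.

Answer: .###..
.###..
.####.
......
.....#
...#..

Derivation:
Click 1 (1,2) count=0: revealed 9 new [(0,1) (0,2) (0,3) (1,1) (1,2) (1,3) (2,1) (2,2) (2,3)] -> total=9
Click 2 (5,3) count=2: revealed 1 new [(5,3)] -> total=10
Click 3 (2,4) count=3: revealed 1 new [(2,4)] -> total=11
Click 4 (4,5) count=2: revealed 1 new [(4,5)] -> total=12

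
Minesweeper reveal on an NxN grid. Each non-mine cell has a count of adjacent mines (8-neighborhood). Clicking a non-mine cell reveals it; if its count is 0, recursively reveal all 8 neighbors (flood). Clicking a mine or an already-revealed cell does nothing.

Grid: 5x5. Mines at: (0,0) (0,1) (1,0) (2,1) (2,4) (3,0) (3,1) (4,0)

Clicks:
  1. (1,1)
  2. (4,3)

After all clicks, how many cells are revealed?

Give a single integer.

Answer: 7

Derivation:
Click 1 (1,1) count=4: revealed 1 new [(1,1)] -> total=1
Click 2 (4,3) count=0: revealed 6 new [(3,2) (3,3) (3,4) (4,2) (4,3) (4,4)] -> total=7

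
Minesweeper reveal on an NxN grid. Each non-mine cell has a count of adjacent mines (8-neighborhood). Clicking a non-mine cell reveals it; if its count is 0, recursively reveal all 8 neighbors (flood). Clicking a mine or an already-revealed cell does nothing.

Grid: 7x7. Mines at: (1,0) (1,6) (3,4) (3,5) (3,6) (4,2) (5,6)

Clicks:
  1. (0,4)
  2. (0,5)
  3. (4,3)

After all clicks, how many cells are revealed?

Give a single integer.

Click 1 (0,4) count=0: revealed 18 new [(0,1) (0,2) (0,3) (0,4) (0,5) (1,1) (1,2) (1,3) (1,4) (1,5) (2,1) (2,2) (2,3) (2,4) (2,5) (3,1) (3,2) (3,3)] -> total=18
Click 2 (0,5) count=1: revealed 0 new [(none)] -> total=18
Click 3 (4,3) count=2: revealed 1 new [(4,3)] -> total=19

Answer: 19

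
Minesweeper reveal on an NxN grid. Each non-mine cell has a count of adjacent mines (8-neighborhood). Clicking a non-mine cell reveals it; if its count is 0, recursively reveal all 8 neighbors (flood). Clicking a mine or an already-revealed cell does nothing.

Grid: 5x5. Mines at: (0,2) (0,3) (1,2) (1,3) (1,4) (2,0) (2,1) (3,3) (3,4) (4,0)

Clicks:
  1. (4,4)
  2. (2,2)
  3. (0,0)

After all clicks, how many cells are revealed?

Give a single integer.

Answer: 6

Derivation:
Click 1 (4,4) count=2: revealed 1 new [(4,4)] -> total=1
Click 2 (2,2) count=4: revealed 1 new [(2,2)] -> total=2
Click 3 (0,0) count=0: revealed 4 new [(0,0) (0,1) (1,0) (1,1)] -> total=6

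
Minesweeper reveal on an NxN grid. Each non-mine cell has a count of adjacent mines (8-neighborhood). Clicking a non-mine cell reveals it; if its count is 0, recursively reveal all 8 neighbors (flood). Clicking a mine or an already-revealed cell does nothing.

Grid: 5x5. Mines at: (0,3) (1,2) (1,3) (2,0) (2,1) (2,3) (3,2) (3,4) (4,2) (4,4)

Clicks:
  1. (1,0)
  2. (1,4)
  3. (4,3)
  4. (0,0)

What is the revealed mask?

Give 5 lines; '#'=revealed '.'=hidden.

Click 1 (1,0) count=2: revealed 1 new [(1,0)] -> total=1
Click 2 (1,4) count=3: revealed 1 new [(1,4)] -> total=2
Click 3 (4,3) count=4: revealed 1 new [(4,3)] -> total=3
Click 4 (0,0) count=0: revealed 3 new [(0,0) (0,1) (1,1)] -> total=6

Answer: ##...
##..#
.....
.....
...#.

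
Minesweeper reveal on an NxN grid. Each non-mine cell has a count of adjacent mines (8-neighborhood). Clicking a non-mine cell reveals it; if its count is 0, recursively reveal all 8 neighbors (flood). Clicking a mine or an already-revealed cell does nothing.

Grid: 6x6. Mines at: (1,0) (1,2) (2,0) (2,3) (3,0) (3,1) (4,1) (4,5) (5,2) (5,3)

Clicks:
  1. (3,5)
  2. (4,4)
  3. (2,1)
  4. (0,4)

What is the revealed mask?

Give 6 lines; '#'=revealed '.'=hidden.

Answer: ...###
...###
.#..##
....##
....#.
......

Derivation:
Click 1 (3,5) count=1: revealed 1 new [(3,5)] -> total=1
Click 2 (4,4) count=2: revealed 1 new [(4,4)] -> total=2
Click 3 (2,1) count=5: revealed 1 new [(2,1)] -> total=3
Click 4 (0,4) count=0: revealed 9 new [(0,3) (0,4) (0,5) (1,3) (1,4) (1,5) (2,4) (2,5) (3,4)] -> total=12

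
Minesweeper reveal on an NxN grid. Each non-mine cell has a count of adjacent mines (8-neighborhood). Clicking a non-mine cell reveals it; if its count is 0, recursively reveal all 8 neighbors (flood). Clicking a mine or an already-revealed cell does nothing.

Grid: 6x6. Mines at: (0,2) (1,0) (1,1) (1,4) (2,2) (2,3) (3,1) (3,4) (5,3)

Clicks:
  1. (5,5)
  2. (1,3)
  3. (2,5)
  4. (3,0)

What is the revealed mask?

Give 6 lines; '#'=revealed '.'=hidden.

Click 1 (5,5) count=0: revealed 4 new [(4,4) (4,5) (5,4) (5,5)] -> total=4
Click 2 (1,3) count=4: revealed 1 new [(1,3)] -> total=5
Click 3 (2,5) count=2: revealed 1 new [(2,5)] -> total=6
Click 4 (3,0) count=1: revealed 1 new [(3,0)] -> total=7

Answer: ......
...#..
.....#
#.....
....##
....##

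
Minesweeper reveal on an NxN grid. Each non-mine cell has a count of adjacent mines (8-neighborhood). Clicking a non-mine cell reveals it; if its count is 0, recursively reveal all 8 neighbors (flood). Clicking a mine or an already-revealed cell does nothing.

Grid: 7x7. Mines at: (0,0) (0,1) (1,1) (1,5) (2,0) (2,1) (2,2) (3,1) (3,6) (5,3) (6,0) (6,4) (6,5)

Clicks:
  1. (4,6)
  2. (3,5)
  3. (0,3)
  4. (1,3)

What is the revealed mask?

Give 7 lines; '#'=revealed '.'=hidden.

Click 1 (4,6) count=1: revealed 1 new [(4,6)] -> total=1
Click 2 (3,5) count=1: revealed 1 new [(3,5)] -> total=2
Click 3 (0,3) count=0: revealed 6 new [(0,2) (0,3) (0,4) (1,2) (1,3) (1,4)] -> total=8
Click 4 (1,3) count=1: revealed 0 new [(none)] -> total=8

Answer: ..###..
..###..
.......
.....#.
......#
.......
.......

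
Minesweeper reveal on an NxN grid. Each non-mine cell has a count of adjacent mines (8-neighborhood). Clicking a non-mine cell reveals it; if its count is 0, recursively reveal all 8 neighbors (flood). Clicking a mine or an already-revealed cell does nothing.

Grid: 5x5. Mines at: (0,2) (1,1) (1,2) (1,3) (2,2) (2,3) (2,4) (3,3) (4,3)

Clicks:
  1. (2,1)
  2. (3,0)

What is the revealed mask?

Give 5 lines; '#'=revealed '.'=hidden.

Click 1 (2,1) count=3: revealed 1 new [(2,1)] -> total=1
Click 2 (3,0) count=0: revealed 7 new [(2,0) (3,0) (3,1) (3,2) (4,0) (4,1) (4,2)] -> total=8

Answer: .....
.....
##...
###..
###..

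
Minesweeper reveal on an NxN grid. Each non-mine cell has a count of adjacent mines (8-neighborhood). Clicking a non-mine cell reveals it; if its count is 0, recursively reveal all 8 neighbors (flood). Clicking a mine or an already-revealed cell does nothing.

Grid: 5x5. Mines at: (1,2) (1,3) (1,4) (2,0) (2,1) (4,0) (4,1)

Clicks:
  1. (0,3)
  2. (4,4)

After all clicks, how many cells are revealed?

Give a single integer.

Click 1 (0,3) count=3: revealed 1 new [(0,3)] -> total=1
Click 2 (4,4) count=0: revealed 9 new [(2,2) (2,3) (2,4) (3,2) (3,3) (3,4) (4,2) (4,3) (4,4)] -> total=10

Answer: 10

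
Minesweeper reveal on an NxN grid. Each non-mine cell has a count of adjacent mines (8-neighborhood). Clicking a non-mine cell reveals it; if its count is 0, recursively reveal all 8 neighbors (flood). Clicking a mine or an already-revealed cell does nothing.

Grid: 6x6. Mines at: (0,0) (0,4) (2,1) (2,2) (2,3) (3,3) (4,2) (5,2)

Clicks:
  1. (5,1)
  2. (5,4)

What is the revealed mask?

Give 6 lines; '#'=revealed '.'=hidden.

Click 1 (5,1) count=2: revealed 1 new [(5,1)] -> total=1
Click 2 (5,4) count=0: revealed 12 new [(1,4) (1,5) (2,4) (2,5) (3,4) (3,5) (4,3) (4,4) (4,5) (5,3) (5,4) (5,5)] -> total=13

Answer: ......
....##
....##
....##
...###
.#.###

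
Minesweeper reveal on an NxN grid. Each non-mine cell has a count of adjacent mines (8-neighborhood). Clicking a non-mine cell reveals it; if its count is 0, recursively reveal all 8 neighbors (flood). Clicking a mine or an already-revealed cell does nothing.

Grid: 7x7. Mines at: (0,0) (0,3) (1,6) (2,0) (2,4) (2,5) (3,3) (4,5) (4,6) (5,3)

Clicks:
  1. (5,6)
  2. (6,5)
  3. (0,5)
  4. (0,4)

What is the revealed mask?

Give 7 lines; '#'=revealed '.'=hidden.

Click 1 (5,6) count=2: revealed 1 new [(5,6)] -> total=1
Click 2 (6,5) count=0: revealed 5 new [(5,4) (5,5) (6,4) (6,5) (6,6)] -> total=6
Click 3 (0,5) count=1: revealed 1 new [(0,5)] -> total=7
Click 4 (0,4) count=1: revealed 1 new [(0,4)] -> total=8

Answer: ....##.
.......
.......
.......
.......
....###
....###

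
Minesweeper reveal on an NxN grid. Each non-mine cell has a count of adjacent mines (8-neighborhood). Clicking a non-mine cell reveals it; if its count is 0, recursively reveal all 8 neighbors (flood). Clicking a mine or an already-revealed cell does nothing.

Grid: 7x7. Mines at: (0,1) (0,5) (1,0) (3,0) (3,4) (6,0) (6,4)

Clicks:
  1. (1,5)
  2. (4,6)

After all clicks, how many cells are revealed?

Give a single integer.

Click 1 (1,5) count=1: revealed 1 new [(1,5)] -> total=1
Click 2 (4,6) count=0: revealed 11 new [(1,6) (2,5) (2,6) (3,5) (3,6) (4,5) (4,6) (5,5) (5,6) (6,5) (6,6)] -> total=12

Answer: 12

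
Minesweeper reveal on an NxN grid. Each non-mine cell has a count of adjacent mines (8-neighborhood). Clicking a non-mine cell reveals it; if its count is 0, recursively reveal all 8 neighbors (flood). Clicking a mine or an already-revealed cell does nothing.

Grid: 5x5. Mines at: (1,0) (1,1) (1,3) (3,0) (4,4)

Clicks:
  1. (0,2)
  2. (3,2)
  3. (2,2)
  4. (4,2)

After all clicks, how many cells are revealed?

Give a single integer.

Answer: 10

Derivation:
Click 1 (0,2) count=2: revealed 1 new [(0,2)] -> total=1
Click 2 (3,2) count=0: revealed 9 new [(2,1) (2,2) (2,3) (3,1) (3,2) (3,3) (4,1) (4,2) (4,3)] -> total=10
Click 3 (2,2) count=2: revealed 0 new [(none)] -> total=10
Click 4 (4,2) count=0: revealed 0 new [(none)] -> total=10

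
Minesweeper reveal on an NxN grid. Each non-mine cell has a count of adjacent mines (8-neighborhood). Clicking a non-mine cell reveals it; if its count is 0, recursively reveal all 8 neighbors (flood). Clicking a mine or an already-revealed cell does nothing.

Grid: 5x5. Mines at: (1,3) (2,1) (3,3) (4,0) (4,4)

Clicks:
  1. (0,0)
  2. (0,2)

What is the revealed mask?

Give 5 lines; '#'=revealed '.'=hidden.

Answer: ###..
###..
.....
.....
.....

Derivation:
Click 1 (0,0) count=0: revealed 6 new [(0,0) (0,1) (0,2) (1,0) (1,1) (1,2)] -> total=6
Click 2 (0,2) count=1: revealed 0 new [(none)] -> total=6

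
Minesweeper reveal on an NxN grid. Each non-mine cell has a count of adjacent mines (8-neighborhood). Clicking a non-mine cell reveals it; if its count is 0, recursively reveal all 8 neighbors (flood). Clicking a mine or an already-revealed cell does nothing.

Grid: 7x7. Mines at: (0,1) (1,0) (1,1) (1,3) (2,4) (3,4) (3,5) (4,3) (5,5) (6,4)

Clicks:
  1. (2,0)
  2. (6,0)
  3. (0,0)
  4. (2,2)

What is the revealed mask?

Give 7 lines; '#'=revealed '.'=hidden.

Click 1 (2,0) count=2: revealed 1 new [(2,0)] -> total=1
Click 2 (6,0) count=0: revealed 16 new [(2,1) (2,2) (3,0) (3,1) (3,2) (4,0) (4,1) (4,2) (5,0) (5,1) (5,2) (5,3) (6,0) (6,1) (6,2) (6,3)] -> total=17
Click 3 (0,0) count=3: revealed 1 new [(0,0)] -> total=18
Click 4 (2,2) count=2: revealed 0 new [(none)] -> total=18

Answer: #......
.......
###....
###....
###....
####...
####...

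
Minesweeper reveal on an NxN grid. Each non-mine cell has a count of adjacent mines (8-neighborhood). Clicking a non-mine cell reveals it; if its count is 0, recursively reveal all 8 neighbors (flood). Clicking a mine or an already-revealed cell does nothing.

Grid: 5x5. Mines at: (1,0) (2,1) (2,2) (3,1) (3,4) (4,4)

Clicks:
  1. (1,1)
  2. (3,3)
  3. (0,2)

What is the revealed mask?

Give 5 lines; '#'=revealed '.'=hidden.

Click 1 (1,1) count=3: revealed 1 new [(1,1)] -> total=1
Click 2 (3,3) count=3: revealed 1 new [(3,3)] -> total=2
Click 3 (0,2) count=0: revealed 9 new [(0,1) (0,2) (0,3) (0,4) (1,2) (1,3) (1,4) (2,3) (2,4)] -> total=11

Answer: .####
.####
...##
...#.
.....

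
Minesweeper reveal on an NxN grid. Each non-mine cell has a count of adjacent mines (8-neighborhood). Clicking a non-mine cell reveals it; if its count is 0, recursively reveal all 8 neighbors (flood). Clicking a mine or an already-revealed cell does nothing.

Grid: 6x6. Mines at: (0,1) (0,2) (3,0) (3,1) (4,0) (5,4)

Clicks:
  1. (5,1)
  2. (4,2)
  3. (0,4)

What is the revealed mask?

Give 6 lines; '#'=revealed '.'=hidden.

Click 1 (5,1) count=1: revealed 1 new [(5,1)] -> total=1
Click 2 (4,2) count=1: revealed 1 new [(4,2)] -> total=2
Click 3 (0,4) count=0: revealed 18 new [(0,3) (0,4) (0,5) (1,2) (1,3) (1,4) (1,5) (2,2) (2,3) (2,4) (2,5) (3,2) (3,3) (3,4) (3,5) (4,3) (4,4) (4,5)] -> total=20

Answer: ...###
..####
..####
..####
..####
.#....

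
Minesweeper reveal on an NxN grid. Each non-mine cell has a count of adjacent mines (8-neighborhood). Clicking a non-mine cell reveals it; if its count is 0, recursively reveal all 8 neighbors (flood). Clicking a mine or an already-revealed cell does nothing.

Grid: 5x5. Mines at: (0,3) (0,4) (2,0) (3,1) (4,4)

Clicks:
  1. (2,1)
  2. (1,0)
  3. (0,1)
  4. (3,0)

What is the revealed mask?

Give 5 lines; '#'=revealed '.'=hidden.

Answer: ###..
###..
.#...
#....
.....

Derivation:
Click 1 (2,1) count=2: revealed 1 new [(2,1)] -> total=1
Click 2 (1,0) count=1: revealed 1 new [(1,0)] -> total=2
Click 3 (0,1) count=0: revealed 5 new [(0,0) (0,1) (0,2) (1,1) (1,2)] -> total=7
Click 4 (3,0) count=2: revealed 1 new [(3,0)] -> total=8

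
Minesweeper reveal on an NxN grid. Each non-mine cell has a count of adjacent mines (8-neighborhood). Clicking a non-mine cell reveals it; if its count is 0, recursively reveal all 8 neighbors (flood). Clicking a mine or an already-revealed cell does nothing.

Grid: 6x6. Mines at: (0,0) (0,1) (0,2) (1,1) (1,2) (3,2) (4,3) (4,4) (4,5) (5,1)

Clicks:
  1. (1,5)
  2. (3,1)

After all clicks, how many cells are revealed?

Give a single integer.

Answer: 13

Derivation:
Click 1 (1,5) count=0: revealed 12 new [(0,3) (0,4) (0,5) (1,3) (1,4) (1,5) (2,3) (2,4) (2,5) (3,3) (3,4) (3,5)] -> total=12
Click 2 (3,1) count=1: revealed 1 new [(3,1)] -> total=13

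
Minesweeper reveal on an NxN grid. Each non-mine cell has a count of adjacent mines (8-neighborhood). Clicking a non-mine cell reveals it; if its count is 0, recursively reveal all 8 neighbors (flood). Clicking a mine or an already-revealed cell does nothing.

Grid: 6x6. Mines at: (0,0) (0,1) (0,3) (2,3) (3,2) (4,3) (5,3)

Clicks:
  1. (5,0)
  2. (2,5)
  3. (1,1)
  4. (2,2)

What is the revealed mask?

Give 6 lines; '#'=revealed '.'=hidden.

Click 1 (5,0) count=0: revealed 12 new [(1,0) (1,1) (2,0) (2,1) (3,0) (3,1) (4,0) (4,1) (4,2) (5,0) (5,1) (5,2)] -> total=12
Click 2 (2,5) count=0: revealed 12 new [(0,4) (0,5) (1,4) (1,5) (2,4) (2,5) (3,4) (3,5) (4,4) (4,5) (5,4) (5,5)] -> total=24
Click 3 (1,1) count=2: revealed 0 new [(none)] -> total=24
Click 4 (2,2) count=2: revealed 1 new [(2,2)] -> total=25

Answer: ....##
##..##
###.##
##..##
###.##
###.##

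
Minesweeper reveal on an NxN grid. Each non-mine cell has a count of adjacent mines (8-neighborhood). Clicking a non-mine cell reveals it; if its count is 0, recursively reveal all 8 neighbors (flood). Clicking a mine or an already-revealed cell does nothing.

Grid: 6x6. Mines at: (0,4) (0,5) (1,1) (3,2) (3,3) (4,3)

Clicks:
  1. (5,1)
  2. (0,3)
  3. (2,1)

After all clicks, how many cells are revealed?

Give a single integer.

Answer: 11

Derivation:
Click 1 (5,1) count=0: revealed 10 new [(2,0) (2,1) (3,0) (3,1) (4,0) (4,1) (4,2) (5,0) (5,1) (5,2)] -> total=10
Click 2 (0,3) count=1: revealed 1 new [(0,3)] -> total=11
Click 3 (2,1) count=2: revealed 0 new [(none)] -> total=11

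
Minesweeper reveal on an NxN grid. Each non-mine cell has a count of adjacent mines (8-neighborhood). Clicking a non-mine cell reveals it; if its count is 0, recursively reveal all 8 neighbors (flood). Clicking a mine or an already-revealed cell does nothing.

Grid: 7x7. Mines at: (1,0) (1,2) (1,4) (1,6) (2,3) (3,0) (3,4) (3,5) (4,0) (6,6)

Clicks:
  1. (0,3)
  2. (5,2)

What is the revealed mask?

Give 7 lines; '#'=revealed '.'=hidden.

Click 1 (0,3) count=2: revealed 1 new [(0,3)] -> total=1
Click 2 (5,2) count=0: revealed 20 new [(3,1) (3,2) (3,3) (4,1) (4,2) (4,3) (4,4) (4,5) (5,0) (5,1) (5,2) (5,3) (5,4) (5,5) (6,0) (6,1) (6,2) (6,3) (6,4) (6,5)] -> total=21

Answer: ...#...
.......
.......
.###...
.#####.
######.
######.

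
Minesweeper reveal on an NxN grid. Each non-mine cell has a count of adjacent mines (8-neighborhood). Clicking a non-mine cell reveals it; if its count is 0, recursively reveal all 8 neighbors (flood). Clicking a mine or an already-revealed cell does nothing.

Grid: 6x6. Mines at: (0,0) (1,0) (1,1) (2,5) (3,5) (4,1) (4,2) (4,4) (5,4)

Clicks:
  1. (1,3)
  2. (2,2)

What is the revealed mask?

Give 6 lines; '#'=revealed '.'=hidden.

Answer: ..####
..####
..###.
..###.
......
......

Derivation:
Click 1 (1,3) count=0: revealed 14 new [(0,2) (0,3) (0,4) (0,5) (1,2) (1,3) (1,4) (1,5) (2,2) (2,3) (2,4) (3,2) (3,3) (3,4)] -> total=14
Click 2 (2,2) count=1: revealed 0 new [(none)] -> total=14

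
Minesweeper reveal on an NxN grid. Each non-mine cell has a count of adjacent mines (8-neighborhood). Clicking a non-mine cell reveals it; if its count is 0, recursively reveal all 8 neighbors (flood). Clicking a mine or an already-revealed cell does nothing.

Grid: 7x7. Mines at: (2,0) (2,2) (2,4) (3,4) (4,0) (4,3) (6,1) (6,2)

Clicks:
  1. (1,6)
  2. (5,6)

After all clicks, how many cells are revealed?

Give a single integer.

Click 1 (1,6) count=0: revealed 29 new [(0,0) (0,1) (0,2) (0,3) (0,4) (0,5) (0,6) (1,0) (1,1) (1,2) (1,3) (1,4) (1,5) (1,6) (2,5) (2,6) (3,5) (3,6) (4,4) (4,5) (4,6) (5,3) (5,4) (5,5) (5,6) (6,3) (6,4) (6,5) (6,6)] -> total=29
Click 2 (5,6) count=0: revealed 0 new [(none)] -> total=29

Answer: 29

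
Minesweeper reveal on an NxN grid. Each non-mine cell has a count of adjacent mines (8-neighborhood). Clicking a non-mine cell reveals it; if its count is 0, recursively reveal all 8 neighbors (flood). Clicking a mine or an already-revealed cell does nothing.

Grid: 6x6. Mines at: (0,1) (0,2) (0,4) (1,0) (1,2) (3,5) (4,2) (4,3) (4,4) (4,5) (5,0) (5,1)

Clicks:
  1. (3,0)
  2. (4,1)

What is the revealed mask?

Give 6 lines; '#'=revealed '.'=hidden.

Click 1 (3,0) count=0: revealed 6 new [(2,0) (2,1) (3,0) (3,1) (4,0) (4,1)] -> total=6
Click 2 (4,1) count=3: revealed 0 new [(none)] -> total=6

Answer: ......
......
##....
##....
##....
......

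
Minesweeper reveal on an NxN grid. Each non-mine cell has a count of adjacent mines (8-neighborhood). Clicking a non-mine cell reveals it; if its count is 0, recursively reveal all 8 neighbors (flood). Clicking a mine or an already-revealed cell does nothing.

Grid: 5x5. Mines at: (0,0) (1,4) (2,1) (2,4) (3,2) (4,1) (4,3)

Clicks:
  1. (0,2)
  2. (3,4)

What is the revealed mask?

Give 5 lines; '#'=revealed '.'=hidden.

Answer: .###.
.###.
.....
....#
.....

Derivation:
Click 1 (0,2) count=0: revealed 6 new [(0,1) (0,2) (0,3) (1,1) (1,2) (1,3)] -> total=6
Click 2 (3,4) count=2: revealed 1 new [(3,4)] -> total=7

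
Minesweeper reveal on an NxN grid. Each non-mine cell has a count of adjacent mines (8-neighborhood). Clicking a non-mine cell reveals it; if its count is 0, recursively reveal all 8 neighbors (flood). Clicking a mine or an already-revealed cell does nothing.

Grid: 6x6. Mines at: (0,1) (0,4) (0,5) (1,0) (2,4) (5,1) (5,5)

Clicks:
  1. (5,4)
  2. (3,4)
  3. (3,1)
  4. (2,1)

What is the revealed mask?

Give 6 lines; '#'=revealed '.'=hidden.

Answer: ......
.###..
####..
#####.
#####.
..###.

Derivation:
Click 1 (5,4) count=1: revealed 1 new [(5,4)] -> total=1
Click 2 (3,4) count=1: revealed 1 new [(3,4)] -> total=2
Click 3 (3,1) count=0: revealed 18 new [(1,1) (1,2) (1,3) (2,0) (2,1) (2,2) (2,3) (3,0) (3,1) (3,2) (3,3) (4,0) (4,1) (4,2) (4,3) (4,4) (5,2) (5,3)] -> total=20
Click 4 (2,1) count=1: revealed 0 new [(none)] -> total=20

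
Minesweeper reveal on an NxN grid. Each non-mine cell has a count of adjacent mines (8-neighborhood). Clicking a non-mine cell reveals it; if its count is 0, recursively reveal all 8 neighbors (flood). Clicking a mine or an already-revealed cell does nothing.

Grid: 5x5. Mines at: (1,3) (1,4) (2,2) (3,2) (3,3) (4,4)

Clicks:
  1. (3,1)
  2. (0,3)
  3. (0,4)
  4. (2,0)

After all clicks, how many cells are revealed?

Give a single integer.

Answer: 14

Derivation:
Click 1 (3,1) count=2: revealed 1 new [(3,1)] -> total=1
Click 2 (0,3) count=2: revealed 1 new [(0,3)] -> total=2
Click 3 (0,4) count=2: revealed 1 new [(0,4)] -> total=3
Click 4 (2,0) count=0: revealed 11 new [(0,0) (0,1) (0,2) (1,0) (1,1) (1,2) (2,0) (2,1) (3,0) (4,0) (4,1)] -> total=14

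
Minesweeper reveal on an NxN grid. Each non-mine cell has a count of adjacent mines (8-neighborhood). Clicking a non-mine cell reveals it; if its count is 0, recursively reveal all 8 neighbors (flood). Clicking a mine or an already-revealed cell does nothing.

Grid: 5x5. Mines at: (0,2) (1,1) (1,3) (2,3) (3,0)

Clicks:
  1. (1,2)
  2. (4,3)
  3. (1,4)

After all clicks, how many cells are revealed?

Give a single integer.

Answer: 10

Derivation:
Click 1 (1,2) count=4: revealed 1 new [(1,2)] -> total=1
Click 2 (4,3) count=0: revealed 8 new [(3,1) (3,2) (3,3) (3,4) (4,1) (4,2) (4,3) (4,4)] -> total=9
Click 3 (1,4) count=2: revealed 1 new [(1,4)] -> total=10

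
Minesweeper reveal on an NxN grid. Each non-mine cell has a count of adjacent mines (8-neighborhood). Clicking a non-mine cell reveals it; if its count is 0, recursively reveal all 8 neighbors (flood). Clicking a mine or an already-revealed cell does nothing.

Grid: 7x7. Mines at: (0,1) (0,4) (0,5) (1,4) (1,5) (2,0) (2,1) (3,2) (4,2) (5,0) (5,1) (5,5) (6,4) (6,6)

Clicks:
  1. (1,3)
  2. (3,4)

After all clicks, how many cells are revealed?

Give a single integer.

Answer: 13

Derivation:
Click 1 (1,3) count=2: revealed 1 new [(1,3)] -> total=1
Click 2 (3,4) count=0: revealed 12 new [(2,3) (2,4) (2,5) (2,6) (3,3) (3,4) (3,5) (3,6) (4,3) (4,4) (4,5) (4,6)] -> total=13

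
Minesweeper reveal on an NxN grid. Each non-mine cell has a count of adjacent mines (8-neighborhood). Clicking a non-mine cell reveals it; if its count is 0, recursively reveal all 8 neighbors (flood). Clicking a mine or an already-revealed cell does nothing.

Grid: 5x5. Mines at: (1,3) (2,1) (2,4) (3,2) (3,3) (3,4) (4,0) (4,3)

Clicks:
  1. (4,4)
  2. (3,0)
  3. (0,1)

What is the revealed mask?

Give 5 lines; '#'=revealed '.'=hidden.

Answer: ###..
###..
.....
#....
....#

Derivation:
Click 1 (4,4) count=3: revealed 1 new [(4,4)] -> total=1
Click 2 (3,0) count=2: revealed 1 new [(3,0)] -> total=2
Click 3 (0,1) count=0: revealed 6 new [(0,0) (0,1) (0,2) (1,0) (1,1) (1,2)] -> total=8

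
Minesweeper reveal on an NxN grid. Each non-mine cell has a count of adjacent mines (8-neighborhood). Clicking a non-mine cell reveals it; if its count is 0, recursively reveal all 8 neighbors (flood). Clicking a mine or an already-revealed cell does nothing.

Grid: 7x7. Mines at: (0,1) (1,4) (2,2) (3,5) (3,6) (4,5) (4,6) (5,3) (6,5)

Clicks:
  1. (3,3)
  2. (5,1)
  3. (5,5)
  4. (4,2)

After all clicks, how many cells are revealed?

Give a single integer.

Answer: 18

Derivation:
Click 1 (3,3) count=1: revealed 1 new [(3,3)] -> total=1
Click 2 (5,1) count=0: revealed 16 new [(1,0) (1,1) (2,0) (2,1) (3,0) (3,1) (3,2) (4,0) (4,1) (4,2) (5,0) (5,1) (5,2) (6,0) (6,1) (6,2)] -> total=17
Click 3 (5,5) count=3: revealed 1 new [(5,5)] -> total=18
Click 4 (4,2) count=1: revealed 0 new [(none)] -> total=18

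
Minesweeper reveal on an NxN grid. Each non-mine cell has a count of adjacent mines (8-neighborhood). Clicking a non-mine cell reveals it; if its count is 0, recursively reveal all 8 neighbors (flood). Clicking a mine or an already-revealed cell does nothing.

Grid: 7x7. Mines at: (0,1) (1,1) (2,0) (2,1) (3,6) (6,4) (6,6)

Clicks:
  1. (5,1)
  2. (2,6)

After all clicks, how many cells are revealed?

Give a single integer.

Answer: 37

Derivation:
Click 1 (5,1) count=0: revealed 37 new [(0,2) (0,3) (0,4) (0,5) (0,6) (1,2) (1,3) (1,4) (1,5) (1,6) (2,2) (2,3) (2,4) (2,5) (2,6) (3,0) (3,1) (3,2) (3,3) (3,4) (3,5) (4,0) (4,1) (4,2) (4,3) (4,4) (4,5) (5,0) (5,1) (5,2) (5,3) (5,4) (5,5) (6,0) (6,1) (6,2) (6,3)] -> total=37
Click 2 (2,6) count=1: revealed 0 new [(none)] -> total=37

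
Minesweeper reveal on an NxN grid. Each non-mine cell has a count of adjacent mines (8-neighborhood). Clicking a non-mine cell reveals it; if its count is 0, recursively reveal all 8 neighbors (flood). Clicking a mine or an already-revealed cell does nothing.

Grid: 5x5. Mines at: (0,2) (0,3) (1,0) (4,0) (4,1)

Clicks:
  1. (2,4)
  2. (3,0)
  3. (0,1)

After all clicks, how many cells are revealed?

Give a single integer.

Click 1 (2,4) count=0: revealed 15 new [(1,1) (1,2) (1,3) (1,4) (2,1) (2,2) (2,3) (2,4) (3,1) (3,2) (3,3) (3,4) (4,2) (4,3) (4,4)] -> total=15
Click 2 (3,0) count=2: revealed 1 new [(3,0)] -> total=16
Click 3 (0,1) count=2: revealed 1 new [(0,1)] -> total=17

Answer: 17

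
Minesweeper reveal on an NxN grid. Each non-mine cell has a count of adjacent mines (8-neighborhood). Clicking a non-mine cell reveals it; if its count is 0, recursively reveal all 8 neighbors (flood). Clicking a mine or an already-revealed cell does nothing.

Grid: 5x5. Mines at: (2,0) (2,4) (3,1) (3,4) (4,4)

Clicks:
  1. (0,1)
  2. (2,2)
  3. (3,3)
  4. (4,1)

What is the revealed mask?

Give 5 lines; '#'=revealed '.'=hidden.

Answer: #####
#####
.###.
...#.
.#...

Derivation:
Click 1 (0,1) count=0: revealed 13 new [(0,0) (0,1) (0,2) (0,3) (0,4) (1,0) (1,1) (1,2) (1,3) (1,4) (2,1) (2,2) (2,3)] -> total=13
Click 2 (2,2) count=1: revealed 0 new [(none)] -> total=13
Click 3 (3,3) count=3: revealed 1 new [(3,3)] -> total=14
Click 4 (4,1) count=1: revealed 1 new [(4,1)] -> total=15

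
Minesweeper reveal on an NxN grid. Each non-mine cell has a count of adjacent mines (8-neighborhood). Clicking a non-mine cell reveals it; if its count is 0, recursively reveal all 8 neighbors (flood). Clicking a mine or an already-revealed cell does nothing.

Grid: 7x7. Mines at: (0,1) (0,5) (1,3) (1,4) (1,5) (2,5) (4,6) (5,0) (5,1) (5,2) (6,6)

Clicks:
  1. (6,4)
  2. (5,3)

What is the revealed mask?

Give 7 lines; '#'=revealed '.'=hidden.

Click 1 (6,4) count=0: revealed 26 new [(1,0) (1,1) (1,2) (2,0) (2,1) (2,2) (2,3) (2,4) (3,0) (3,1) (3,2) (3,3) (3,4) (3,5) (4,0) (4,1) (4,2) (4,3) (4,4) (4,5) (5,3) (5,4) (5,5) (6,3) (6,4) (6,5)] -> total=26
Click 2 (5,3) count=1: revealed 0 new [(none)] -> total=26

Answer: .......
###....
#####..
######.
######.
...###.
...###.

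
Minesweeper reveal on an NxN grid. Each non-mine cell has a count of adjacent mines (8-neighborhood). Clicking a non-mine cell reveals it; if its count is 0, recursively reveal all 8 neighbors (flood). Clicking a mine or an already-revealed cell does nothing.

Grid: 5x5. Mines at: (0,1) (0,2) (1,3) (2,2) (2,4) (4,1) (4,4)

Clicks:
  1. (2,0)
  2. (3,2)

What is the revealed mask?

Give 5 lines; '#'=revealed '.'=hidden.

Click 1 (2,0) count=0: revealed 6 new [(1,0) (1,1) (2,0) (2,1) (3,0) (3,1)] -> total=6
Click 2 (3,2) count=2: revealed 1 new [(3,2)] -> total=7

Answer: .....
##...
##...
###..
.....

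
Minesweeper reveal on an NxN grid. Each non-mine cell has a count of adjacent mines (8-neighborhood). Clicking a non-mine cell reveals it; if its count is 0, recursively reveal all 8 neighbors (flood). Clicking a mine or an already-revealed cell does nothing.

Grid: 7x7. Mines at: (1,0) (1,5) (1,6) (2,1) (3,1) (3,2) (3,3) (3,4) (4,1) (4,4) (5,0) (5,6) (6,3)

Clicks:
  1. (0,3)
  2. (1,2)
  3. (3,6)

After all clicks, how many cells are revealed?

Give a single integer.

Answer: 17

Derivation:
Click 1 (0,3) count=0: revealed 11 new [(0,1) (0,2) (0,3) (0,4) (1,1) (1,2) (1,3) (1,4) (2,2) (2,3) (2,4)] -> total=11
Click 2 (1,2) count=1: revealed 0 new [(none)] -> total=11
Click 3 (3,6) count=0: revealed 6 new [(2,5) (2,6) (3,5) (3,6) (4,5) (4,6)] -> total=17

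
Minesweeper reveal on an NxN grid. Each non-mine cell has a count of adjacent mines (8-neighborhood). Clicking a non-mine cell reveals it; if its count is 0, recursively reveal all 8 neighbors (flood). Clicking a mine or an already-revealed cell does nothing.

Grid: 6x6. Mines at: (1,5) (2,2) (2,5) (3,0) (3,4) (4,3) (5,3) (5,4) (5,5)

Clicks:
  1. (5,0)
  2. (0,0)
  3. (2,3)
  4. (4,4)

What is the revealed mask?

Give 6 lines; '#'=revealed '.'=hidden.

Answer: #####.
#####.
##.#..
......
###.#.
###...

Derivation:
Click 1 (5,0) count=0: revealed 6 new [(4,0) (4,1) (4,2) (5,0) (5,1) (5,2)] -> total=6
Click 2 (0,0) count=0: revealed 12 new [(0,0) (0,1) (0,2) (0,3) (0,4) (1,0) (1,1) (1,2) (1,3) (1,4) (2,0) (2,1)] -> total=18
Click 3 (2,3) count=2: revealed 1 new [(2,3)] -> total=19
Click 4 (4,4) count=5: revealed 1 new [(4,4)] -> total=20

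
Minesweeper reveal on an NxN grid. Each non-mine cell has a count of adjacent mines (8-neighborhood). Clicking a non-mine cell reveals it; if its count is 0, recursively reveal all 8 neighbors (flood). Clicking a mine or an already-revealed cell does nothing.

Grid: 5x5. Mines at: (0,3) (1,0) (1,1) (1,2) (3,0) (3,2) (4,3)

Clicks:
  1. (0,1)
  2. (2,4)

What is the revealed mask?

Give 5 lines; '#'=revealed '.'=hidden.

Click 1 (0,1) count=3: revealed 1 new [(0,1)] -> total=1
Click 2 (2,4) count=0: revealed 6 new [(1,3) (1,4) (2,3) (2,4) (3,3) (3,4)] -> total=7

Answer: .#...
...##
...##
...##
.....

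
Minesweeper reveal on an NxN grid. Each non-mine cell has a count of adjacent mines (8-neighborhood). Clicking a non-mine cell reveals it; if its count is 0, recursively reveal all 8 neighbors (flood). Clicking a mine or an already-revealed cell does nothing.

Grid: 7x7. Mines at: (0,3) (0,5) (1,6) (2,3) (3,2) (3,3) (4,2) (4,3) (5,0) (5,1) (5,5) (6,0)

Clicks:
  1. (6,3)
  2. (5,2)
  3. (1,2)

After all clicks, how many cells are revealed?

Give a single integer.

Answer: 7

Derivation:
Click 1 (6,3) count=0: revealed 6 new [(5,2) (5,3) (5,4) (6,2) (6,3) (6,4)] -> total=6
Click 2 (5,2) count=3: revealed 0 new [(none)] -> total=6
Click 3 (1,2) count=2: revealed 1 new [(1,2)] -> total=7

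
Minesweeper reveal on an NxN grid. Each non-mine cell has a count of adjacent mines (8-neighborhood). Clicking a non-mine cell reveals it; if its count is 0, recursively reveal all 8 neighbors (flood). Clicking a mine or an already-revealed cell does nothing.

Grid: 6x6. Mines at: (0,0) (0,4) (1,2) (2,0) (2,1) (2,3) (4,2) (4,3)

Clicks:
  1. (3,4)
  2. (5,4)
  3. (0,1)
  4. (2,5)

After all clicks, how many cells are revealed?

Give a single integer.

Answer: 11

Derivation:
Click 1 (3,4) count=2: revealed 1 new [(3,4)] -> total=1
Click 2 (5,4) count=1: revealed 1 new [(5,4)] -> total=2
Click 3 (0,1) count=2: revealed 1 new [(0,1)] -> total=3
Click 4 (2,5) count=0: revealed 8 new [(1,4) (1,5) (2,4) (2,5) (3,5) (4,4) (4,5) (5,5)] -> total=11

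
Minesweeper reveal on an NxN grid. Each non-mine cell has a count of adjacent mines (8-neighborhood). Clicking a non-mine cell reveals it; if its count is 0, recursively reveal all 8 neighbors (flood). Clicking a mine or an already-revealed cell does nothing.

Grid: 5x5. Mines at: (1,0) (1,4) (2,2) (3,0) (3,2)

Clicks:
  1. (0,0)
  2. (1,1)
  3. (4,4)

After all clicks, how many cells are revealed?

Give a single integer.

Click 1 (0,0) count=1: revealed 1 new [(0,0)] -> total=1
Click 2 (1,1) count=2: revealed 1 new [(1,1)] -> total=2
Click 3 (4,4) count=0: revealed 6 new [(2,3) (2,4) (3,3) (3,4) (4,3) (4,4)] -> total=8

Answer: 8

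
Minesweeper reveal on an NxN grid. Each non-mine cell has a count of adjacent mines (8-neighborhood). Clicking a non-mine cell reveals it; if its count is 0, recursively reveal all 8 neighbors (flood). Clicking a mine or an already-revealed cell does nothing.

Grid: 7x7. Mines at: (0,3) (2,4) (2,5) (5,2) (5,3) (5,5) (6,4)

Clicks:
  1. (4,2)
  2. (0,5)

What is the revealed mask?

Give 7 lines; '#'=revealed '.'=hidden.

Click 1 (4,2) count=2: revealed 1 new [(4,2)] -> total=1
Click 2 (0,5) count=0: revealed 6 new [(0,4) (0,5) (0,6) (1,4) (1,5) (1,6)] -> total=7

Answer: ....###
....###
.......
.......
..#....
.......
.......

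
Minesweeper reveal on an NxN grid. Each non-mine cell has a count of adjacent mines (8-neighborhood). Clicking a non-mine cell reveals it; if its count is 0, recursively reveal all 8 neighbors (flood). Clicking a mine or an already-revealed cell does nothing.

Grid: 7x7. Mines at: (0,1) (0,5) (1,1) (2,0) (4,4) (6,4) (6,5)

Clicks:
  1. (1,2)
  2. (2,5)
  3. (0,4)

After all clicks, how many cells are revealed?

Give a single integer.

Click 1 (1,2) count=2: revealed 1 new [(1,2)] -> total=1
Click 2 (2,5) count=0: revealed 36 new [(0,2) (0,3) (0,4) (1,3) (1,4) (1,5) (1,6) (2,1) (2,2) (2,3) (2,4) (2,5) (2,6) (3,0) (3,1) (3,2) (3,3) (3,4) (3,5) (3,6) (4,0) (4,1) (4,2) (4,3) (4,5) (4,6) (5,0) (5,1) (5,2) (5,3) (5,5) (5,6) (6,0) (6,1) (6,2) (6,3)] -> total=37
Click 3 (0,4) count=1: revealed 0 new [(none)] -> total=37

Answer: 37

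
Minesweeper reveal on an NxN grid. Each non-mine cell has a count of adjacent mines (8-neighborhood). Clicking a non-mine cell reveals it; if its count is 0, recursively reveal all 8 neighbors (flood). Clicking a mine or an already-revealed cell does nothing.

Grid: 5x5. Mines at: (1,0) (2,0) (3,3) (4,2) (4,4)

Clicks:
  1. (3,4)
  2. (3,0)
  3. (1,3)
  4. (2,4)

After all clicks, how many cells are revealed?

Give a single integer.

Answer: 14

Derivation:
Click 1 (3,4) count=2: revealed 1 new [(3,4)] -> total=1
Click 2 (3,0) count=1: revealed 1 new [(3,0)] -> total=2
Click 3 (1,3) count=0: revealed 12 new [(0,1) (0,2) (0,3) (0,4) (1,1) (1,2) (1,3) (1,4) (2,1) (2,2) (2,3) (2,4)] -> total=14
Click 4 (2,4) count=1: revealed 0 new [(none)] -> total=14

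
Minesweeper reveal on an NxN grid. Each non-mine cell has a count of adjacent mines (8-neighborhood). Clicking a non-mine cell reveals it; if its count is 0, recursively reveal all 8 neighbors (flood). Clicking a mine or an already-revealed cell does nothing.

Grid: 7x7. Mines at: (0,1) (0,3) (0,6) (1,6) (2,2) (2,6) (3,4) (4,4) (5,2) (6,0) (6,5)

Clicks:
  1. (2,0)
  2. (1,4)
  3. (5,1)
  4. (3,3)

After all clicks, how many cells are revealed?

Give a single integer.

Click 1 (2,0) count=0: revealed 10 new [(1,0) (1,1) (2,0) (2,1) (3,0) (3,1) (4,0) (4,1) (5,0) (5,1)] -> total=10
Click 2 (1,4) count=1: revealed 1 new [(1,4)] -> total=11
Click 3 (5,1) count=2: revealed 0 new [(none)] -> total=11
Click 4 (3,3) count=3: revealed 1 new [(3,3)] -> total=12

Answer: 12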